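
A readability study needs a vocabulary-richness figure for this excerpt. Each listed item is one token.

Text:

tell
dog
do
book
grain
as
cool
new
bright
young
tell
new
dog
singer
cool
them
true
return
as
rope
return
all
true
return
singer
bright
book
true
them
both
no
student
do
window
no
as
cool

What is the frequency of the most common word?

3

Frequencies: as:3, cool:3, true:3, return:3, tell:2, dog:2, do:2, book:2, new:2, bright:2, singer:2, them:2, no:2, grain:1, young:1, rope:1, all:1, both:1, student:1, window:1
Most common: 'as' with frequency 3.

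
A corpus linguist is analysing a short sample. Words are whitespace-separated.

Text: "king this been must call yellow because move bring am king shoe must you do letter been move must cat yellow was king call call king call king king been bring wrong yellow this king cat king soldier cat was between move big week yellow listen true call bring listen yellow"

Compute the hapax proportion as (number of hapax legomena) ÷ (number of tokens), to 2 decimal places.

Frequencies: king:8, call:5, yellow:5, been:3, must:3, move:3, bring:3, cat:3, this:2, was:2, listen:2, because:1, am:1, shoe:1, you:1, do:1, letter:1, wrong:1, soldier:1, between:1, … (3 more, each freq 1)
Hapax count = 12; token count = 51.
Ratio = 12 / 51 = 0.24

0.24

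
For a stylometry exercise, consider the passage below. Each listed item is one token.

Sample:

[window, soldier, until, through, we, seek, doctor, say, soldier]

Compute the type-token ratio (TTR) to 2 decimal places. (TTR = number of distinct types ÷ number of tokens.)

0.89

N = 9 tokens, V = 8 types.
TTR = V / N = 8 / 9 = 0.89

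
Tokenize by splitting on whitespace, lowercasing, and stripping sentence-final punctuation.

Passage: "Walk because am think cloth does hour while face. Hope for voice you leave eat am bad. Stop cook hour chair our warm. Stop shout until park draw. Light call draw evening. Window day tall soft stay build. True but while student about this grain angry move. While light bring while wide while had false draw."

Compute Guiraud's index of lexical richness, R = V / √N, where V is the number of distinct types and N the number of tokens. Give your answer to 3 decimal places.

N = 56, V = 46.
√N = 7.483315
R = 46 / 7.483315 = 6.147

6.147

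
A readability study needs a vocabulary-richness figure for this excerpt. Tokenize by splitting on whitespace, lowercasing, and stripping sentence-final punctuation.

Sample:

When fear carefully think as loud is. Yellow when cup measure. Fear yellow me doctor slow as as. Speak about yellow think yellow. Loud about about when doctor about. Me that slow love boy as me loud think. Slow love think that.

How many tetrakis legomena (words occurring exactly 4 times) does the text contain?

Frequencies: think:4, as:4, yellow:4, about:4, when:3, loud:3, me:3, slow:3, fear:2, doctor:2, that:2, love:2, carefully:1, is:1, cup:1, measure:1, speak:1, boy:1
Words with frequency 4: about, as, think, yellow

4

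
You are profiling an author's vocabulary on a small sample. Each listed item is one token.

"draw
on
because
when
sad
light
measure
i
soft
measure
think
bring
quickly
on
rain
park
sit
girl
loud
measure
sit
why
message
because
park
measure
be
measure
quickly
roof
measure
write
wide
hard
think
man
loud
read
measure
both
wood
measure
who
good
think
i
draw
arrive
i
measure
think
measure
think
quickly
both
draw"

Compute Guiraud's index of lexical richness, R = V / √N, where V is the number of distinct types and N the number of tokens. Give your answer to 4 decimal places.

N = 56, V = 31.
√N = 7.483315
R = 31 / 7.483315 = 4.1425

4.1425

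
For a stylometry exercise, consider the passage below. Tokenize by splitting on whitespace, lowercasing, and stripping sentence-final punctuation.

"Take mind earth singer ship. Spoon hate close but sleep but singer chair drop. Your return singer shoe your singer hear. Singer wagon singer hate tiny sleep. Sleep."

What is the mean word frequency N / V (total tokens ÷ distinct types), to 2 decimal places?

1.56

N = 28 tokens, V = 18 types.
Mean frequency = N / V = 28 / 18 = 1.56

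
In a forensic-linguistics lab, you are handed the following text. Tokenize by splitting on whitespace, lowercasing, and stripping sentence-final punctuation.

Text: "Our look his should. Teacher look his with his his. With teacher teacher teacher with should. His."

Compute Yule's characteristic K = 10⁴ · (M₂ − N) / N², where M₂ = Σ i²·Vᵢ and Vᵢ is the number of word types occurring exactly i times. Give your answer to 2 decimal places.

Frequencies: his:5, teacher:4, with:3, look:2, should:2, our:1
N = 17. Frequency spectrum: V_1=1, V_2=2, V_3=1, V_4=1, V_5=1
M₂ = 1²·1 + 2²·2 + 3²·1 + 4²·1 + 5²·1 = 59
K = 10000 × (59 − 17) / 17² = 1453.29

1453.29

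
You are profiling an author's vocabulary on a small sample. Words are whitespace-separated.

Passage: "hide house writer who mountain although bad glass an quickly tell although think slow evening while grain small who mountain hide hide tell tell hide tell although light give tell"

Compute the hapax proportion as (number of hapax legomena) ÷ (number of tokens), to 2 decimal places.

0.47

Frequencies: tell:5, hide:4, although:3, who:2, mountain:2, house:1, writer:1, bad:1, glass:1, an:1, quickly:1, think:1, slow:1, evening:1, while:1, grain:1, small:1, light:1, give:1
Hapax count = 14; token count = 30.
Ratio = 14 / 30 = 0.47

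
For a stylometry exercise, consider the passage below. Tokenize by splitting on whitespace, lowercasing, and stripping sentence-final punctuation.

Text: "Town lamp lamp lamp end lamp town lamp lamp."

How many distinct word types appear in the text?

Distinct types: {end, lamp, town}
V = 3

3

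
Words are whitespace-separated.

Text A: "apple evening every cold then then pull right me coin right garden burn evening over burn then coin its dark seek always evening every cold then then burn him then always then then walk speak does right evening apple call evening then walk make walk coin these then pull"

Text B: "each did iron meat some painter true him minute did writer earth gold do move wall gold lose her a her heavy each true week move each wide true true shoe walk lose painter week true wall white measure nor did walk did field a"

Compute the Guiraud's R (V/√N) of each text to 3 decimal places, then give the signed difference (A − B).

A: V=23, N=49, R=3.286
B: V=27, N=45, R=4.025
Difference = 3.286 − 4.025 = -0.739

-0.739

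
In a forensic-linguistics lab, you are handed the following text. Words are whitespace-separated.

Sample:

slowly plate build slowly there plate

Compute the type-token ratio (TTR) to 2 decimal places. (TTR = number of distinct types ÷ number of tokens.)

0.67

N = 6 tokens, V = 4 types.
TTR = V / N = 4 / 6 = 0.67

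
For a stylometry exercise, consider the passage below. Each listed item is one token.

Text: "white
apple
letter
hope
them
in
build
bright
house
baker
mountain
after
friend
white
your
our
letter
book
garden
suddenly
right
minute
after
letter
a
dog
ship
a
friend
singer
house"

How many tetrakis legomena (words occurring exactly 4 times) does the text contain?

Frequencies: letter:3, white:2, house:2, after:2, friend:2, a:2, apple:1, hope:1, them:1, in:1, build:1, bright:1, baker:1, mountain:1, your:1, our:1, book:1, garden:1, suddenly:1, right:1, … (4 more, each freq 1)
Words with frequency 4: (none)

0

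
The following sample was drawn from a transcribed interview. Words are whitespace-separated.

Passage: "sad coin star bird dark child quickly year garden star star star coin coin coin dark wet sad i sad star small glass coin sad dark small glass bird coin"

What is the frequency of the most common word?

Frequencies: coin:6, star:5, sad:4, dark:3, bird:2, small:2, glass:2, child:1, quickly:1, year:1, garden:1, wet:1, i:1
Most common: 'coin' with frequency 6.

6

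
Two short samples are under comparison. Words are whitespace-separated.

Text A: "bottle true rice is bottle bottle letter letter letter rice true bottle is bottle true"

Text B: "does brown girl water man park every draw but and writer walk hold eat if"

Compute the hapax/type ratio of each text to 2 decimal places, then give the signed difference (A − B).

-1.00

A: hapax=0, V=5, ratio=0.00
B: hapax=15, V=15, ratio=1.00
Difference = 0.00 − 1.00 = -1.00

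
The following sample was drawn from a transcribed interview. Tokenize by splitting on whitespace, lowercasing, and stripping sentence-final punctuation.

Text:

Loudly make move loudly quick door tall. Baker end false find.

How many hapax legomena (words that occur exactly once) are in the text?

9

Frequencies: loudly:2, make:1, move:1, quick:1, door:1, tall:1, baker:1, end:1, false:1, find:1
Hapax (freq=1): baker, door, end, false, find, make, move, quick, tall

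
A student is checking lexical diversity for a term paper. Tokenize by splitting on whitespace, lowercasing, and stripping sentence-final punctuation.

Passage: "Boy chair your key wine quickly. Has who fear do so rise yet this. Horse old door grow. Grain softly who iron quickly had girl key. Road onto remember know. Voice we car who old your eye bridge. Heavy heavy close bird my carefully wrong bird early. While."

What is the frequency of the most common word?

Frequencies: who:3, your:2, key:2, quickly:2, old:2, heavy:2, bird:2, boy:1, chair:1, wine:1, has:1, fear:1, do:1, so:1, rise:1, yet:1, this:1, horse:1, door:1, grow:1, … (20 more, each freq 1)
Most common: 'who' with frequency 3.

3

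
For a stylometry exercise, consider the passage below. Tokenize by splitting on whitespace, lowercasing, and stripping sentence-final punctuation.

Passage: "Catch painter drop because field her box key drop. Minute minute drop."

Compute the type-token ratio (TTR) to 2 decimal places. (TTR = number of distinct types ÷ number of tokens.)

N = 12 tokens, V = 9 types.
TTR = V / N = 9 / 12 = 0.75

0.75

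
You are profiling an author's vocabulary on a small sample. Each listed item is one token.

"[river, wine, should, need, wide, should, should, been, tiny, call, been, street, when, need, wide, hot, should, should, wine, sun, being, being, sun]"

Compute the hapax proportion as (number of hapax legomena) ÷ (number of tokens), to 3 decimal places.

Frequencies: should:5, wine:2, need:2, wide:2, been:2, sun:2, being:2, river:1, tiny:1, call:1, street:1, when:1, hot:1
Hapax count = 6; token count = 23.
Ratio = 6 / 23 = 0.261

0.261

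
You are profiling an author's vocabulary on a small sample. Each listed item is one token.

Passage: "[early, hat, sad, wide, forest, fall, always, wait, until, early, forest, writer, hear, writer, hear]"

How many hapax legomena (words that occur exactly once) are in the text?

Frequencies: early:2, forest:2, writer:2, hear:2, hat:1, sad:1, wide:1, fall:1, always:1, wait:1, until:1
Hapax (freq=1): always, fall, hat, sad, until, wait, wide

7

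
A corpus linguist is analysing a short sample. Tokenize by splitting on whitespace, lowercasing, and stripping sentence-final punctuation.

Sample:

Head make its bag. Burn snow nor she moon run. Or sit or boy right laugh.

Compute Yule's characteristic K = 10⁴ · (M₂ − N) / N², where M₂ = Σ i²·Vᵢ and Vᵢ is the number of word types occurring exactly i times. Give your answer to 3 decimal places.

78.125

Frequencies: or:2, head:1, make:1, its:1, bag:1, burn:1, snow:1, nor:1, she:1, moon:1, run:1, sit:1, boy:1, right:1, laugh:1
N = 16. Frequency spectrum: V_1=14, V_2=1
M₂ = 1²·14 + 2²·1 = 18
K = 10000 × (18 − 16) / 16² = 78.125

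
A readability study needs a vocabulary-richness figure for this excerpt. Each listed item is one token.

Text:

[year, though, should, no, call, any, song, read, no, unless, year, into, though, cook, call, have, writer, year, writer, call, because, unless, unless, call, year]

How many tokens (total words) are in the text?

25

Tokens: year, though, should, no, call, any, song, read, no, unless, year, into, though, cook, call, have, writer, year, writer, call, because, unless, unless, call, year
N = 25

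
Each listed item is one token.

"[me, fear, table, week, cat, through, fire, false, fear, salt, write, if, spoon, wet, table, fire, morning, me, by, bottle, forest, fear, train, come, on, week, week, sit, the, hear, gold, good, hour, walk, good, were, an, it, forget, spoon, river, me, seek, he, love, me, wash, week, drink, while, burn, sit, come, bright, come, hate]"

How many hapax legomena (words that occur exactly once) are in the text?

32

Frequencies: me:4, week:4, fear:3, come:3, table:2, fire:2, spoon:2, sit:2, good:2, cat:1, through:1, false:1, salt:1, write:1, if:1, wet:1, morning:1, by:1, bottle:1, forest:1, … (21 more, each freq 1)
Hapax (freq=1): an, bottle, bright, burn, by, cat, drink, false, forest, forget, gold, hate, he, hear, hour, if, it, love, morning, on, river, salt, seek, the, through, train, walk, wash, were, wet, while, write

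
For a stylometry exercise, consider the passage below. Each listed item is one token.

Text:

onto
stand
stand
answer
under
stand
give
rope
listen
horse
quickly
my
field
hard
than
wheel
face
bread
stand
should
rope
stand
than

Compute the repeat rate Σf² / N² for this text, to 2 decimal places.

0.09

Frequencies: stand:5, rope:2, than:2, onto:1, answer:1, under:1, give:1, listen:1, horse:1, quickly:1, my:1, field:1, hard:1, wheel:1, face:1, bread:1, should:1
Σf² = 47; N² = 529
Repeat rate = 47 / 529 = 0.09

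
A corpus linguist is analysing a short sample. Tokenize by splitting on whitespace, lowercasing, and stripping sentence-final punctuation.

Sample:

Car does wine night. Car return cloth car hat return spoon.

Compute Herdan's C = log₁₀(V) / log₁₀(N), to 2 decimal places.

0.87

N = 11, V = 8.
log₁₀(V) = 0.903090, log₁₀(N) = 1.041393
C = 0.903090 / 1.041393 = 0.87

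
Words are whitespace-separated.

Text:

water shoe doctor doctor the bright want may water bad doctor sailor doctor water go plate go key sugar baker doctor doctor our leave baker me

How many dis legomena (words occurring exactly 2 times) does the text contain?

Frequencies: doctor:6, water:3, go:2, baker:2, shoe:1, the:1, bright:1, want:1, may:1, bad:1, sailor:1, plate:1, key:1, sugar:1, our:1, leave:1, me:1
Words with frequency 2: baker, go

2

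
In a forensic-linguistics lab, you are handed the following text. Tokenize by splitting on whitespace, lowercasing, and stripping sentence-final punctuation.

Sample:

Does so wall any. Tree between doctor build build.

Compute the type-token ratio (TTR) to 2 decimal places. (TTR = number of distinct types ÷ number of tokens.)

0.89

N = 9 tokens, V = 8 types.
TTR = V / N = 8 / 9 = 0.89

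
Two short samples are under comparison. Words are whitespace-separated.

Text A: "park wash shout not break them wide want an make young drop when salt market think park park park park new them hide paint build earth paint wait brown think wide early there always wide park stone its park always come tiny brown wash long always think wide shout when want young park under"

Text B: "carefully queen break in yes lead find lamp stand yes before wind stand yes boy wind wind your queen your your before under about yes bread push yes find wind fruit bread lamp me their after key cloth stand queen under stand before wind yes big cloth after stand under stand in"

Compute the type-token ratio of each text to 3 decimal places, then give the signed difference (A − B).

TTR(A) = 32/54 = 0.593
TTR(B) = 24/52 = 0.462
Difference = 0.593 − 0.462 = 0.131

0.131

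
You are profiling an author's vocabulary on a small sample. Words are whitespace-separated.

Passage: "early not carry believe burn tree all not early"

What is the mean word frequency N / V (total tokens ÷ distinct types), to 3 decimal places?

1.286

N = 9 tokens, V = 7 types.
Mean frequency = N / V = 9 / 7 = 1.286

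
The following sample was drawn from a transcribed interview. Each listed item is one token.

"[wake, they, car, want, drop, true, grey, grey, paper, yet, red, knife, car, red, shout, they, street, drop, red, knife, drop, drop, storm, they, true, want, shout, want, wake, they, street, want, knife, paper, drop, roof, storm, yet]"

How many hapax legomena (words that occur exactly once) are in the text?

1

Frequencies: drop:5, they:4, want:4, red:3, knife:3, wake:2, car:2, true:2, grey:2, paper:2, yet:2, shout:2, street:2, storm:2, roof:1
Hapax (freq=1): roof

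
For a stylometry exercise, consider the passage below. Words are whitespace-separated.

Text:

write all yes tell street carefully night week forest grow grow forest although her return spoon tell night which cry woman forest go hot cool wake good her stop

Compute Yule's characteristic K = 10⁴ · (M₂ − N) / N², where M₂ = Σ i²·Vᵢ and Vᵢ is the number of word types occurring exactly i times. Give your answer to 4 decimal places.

166.4685

Frequencies: forest:3, tell:2, night:2, grow:2, her:2, write:1, all:1, yes:1, street:1, carefully:1, week:1, although:1, return:1, spoon:1, which:1, cry:1, woman:1, go:1, hot:1, cool:1, … (3 more, each freq 1)
N = 29. Frequency spectrum: V_1=18, V_2=4, V_3=1
M₂ = 1²·18 + 2²·4 + 3²·1 = 43
K = 10000 × (43 − 29) / 29² = 166.4685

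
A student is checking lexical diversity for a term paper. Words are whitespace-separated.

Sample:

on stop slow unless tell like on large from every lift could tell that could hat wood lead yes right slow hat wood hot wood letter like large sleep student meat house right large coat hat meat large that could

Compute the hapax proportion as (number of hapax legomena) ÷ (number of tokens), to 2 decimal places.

Frequencies: large:4, could:3, hat:3, wood:3, on:2, slow:2, tell:2, like:2, that:2, right:2, meat:2, stop:1, unless:1, from:1, every:1, lift:1, lead:1, yes:1, hot:1, letter:1, … (4 more, each freq 1)
Hapax count = 13; token count = 40.
Ratio = 13 / 40 = 0.33

0.33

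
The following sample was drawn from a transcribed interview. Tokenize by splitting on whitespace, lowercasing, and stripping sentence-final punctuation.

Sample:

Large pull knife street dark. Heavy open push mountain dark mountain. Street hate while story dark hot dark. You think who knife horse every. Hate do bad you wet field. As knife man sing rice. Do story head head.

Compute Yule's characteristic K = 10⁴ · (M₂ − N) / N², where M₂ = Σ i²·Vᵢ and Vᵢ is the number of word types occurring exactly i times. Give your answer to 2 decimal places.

Frequencies: dark:4, knife:3, street:2, mountain:2, hate:2, story:2, you:2, do:2, head:2, large:1, pull:1, heavy:1, open:1, push:1, while:1, hot:1, think:1, who:1, horse:1, every:1, … (7 more, each freq 1)
N = 39. Frequency spectrum: V_1=18, V_2=7, V_3=1, V_4=1
M₂ = 1²·18 + 2²·7 + 3²·1 + 4²·1 = 71
K = 10000 × (71 − 39) / 39² = 210.39

210.39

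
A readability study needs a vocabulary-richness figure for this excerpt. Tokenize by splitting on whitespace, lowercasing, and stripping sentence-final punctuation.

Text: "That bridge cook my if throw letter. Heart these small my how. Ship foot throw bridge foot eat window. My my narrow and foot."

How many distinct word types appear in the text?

Distinct types: {and, bridge, cook, eat, foot, heart, how, if, letter, my, narrow, ship, small, that, these, throw, window}
V = 17

17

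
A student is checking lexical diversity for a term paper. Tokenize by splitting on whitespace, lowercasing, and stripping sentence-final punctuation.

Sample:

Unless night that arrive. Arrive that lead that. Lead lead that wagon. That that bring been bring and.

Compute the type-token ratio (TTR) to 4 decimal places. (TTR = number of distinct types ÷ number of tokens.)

0.5000

N = 18 tokens, V = 9 types.
TTR = V / N = 9 / 18 = 0.5000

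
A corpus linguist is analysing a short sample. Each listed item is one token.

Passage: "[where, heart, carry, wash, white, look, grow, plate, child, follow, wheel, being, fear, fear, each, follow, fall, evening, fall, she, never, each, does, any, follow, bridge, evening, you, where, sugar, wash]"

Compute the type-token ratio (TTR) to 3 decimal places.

N = 31 tokens, V = 23 types.
TTR = V / N = 23 / 31 = 0.742

0.742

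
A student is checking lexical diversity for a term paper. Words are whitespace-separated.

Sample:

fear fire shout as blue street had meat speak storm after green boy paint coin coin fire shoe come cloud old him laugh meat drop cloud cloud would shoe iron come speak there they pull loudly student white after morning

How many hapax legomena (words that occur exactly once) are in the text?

23

Frequencies: cloud:3, fire:2, meat:2, speak:2, after:2, coin:2, shoe:2, come:2, fear:1, shout:1, as:1, blue:1, street:1, had:1, storm:1, green:1, boy:1, paint:1, old:1, him:1, … (11 more, each freq 1)
Hapax (freq=1): as, blue, boy, drop, fear, green, had, him, iron, laugh, loudly, morning, old, paint, pull, shout, storm, street, student, there, they, white, would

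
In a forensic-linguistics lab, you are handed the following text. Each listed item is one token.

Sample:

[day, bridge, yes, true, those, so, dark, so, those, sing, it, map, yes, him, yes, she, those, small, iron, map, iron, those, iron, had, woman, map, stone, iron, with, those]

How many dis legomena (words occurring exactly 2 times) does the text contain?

1

Frequencies: those:5, iron:4, yes:3, map:3, so:2, day:1, bridge:1, true:1, dark:1, sing:1, it:1, him:1, she:1, small:1, had:1, woman:1, stone:1, with:1
Words with frequency 2: so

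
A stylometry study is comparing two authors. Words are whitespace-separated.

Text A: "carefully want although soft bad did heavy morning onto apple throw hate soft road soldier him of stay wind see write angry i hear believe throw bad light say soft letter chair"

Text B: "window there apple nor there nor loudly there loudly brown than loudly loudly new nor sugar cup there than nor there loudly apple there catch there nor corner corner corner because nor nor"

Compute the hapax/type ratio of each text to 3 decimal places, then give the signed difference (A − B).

A: hapax=25, V=28, ratio=0.893
B: hapax=7, V=13, ratio=0.538
Difference = 0.893 − 0.538 = 0.355

0.355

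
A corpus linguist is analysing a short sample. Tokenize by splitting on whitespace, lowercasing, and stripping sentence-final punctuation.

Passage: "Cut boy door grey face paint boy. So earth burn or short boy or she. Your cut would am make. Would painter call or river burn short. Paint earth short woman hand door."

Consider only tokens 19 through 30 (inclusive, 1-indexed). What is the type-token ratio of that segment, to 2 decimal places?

0.92

Segment tokens 19–30: am, make, would, painter, call, or, river, burn, short, paint, earth, short
Segment N = 12, segment V = 11.
TTR = 11 / 12 = 0.92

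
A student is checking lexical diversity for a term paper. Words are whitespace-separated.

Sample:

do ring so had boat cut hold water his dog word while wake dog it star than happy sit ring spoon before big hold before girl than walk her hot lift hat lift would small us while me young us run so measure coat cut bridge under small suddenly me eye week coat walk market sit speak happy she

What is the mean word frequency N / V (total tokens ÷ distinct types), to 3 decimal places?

1.372

N = 59 tokens, V = 43 types.
Mean frequency = N / V = 59 / 43 = 1.372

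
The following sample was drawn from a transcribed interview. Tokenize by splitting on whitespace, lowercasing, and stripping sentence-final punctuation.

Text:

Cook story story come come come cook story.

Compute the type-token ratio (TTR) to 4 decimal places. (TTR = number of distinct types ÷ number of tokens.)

0.3750

N = 8 tokens, V = 3 types.
TTR = V / N = 3 / 8 = 0.3750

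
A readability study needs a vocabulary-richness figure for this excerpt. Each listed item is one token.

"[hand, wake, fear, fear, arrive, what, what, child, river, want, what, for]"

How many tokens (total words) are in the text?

Tokens: hand, wake, fear, fear, arrive, what, what, child, river, want, what, for
N = 12

12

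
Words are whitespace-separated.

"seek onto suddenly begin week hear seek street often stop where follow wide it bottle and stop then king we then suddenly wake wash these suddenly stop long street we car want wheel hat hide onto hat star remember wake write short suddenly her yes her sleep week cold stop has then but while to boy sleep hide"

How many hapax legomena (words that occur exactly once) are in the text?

Frequencies: suddenly:4, stop:4, then:3, seek:2, onto:2, week:2, street:2, we:2, wake:2, hat:2, hide:2, her:2, sleep:2, begin:1, hear:1, often:1, where:1, follow:1, wide:1, it:1, … (20 more, each freq 1)
Hapax (freq=1): and, begin, bottle, boy, but, car, cold, follow, has, hear, it, king, long, often, remember, short, star, these, to, want, wash, wheel, where, while, wide, write, yes

27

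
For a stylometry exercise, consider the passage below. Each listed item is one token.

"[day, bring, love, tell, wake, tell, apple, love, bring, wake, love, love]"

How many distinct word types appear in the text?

6

Distinct types: {apple, bring, day, love, tell, wake}
V = 6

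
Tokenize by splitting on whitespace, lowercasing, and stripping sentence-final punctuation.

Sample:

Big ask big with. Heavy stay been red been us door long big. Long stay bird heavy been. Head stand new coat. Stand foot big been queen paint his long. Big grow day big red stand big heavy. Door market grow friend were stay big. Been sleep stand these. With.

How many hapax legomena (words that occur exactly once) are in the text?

16

Frequencies: big:8, been:5, stand:4, heavy:3, stay:3, long:3, with:2, red:2, door:2, grow:2, ask:1, us:1, bird:1, head:1, new:1, coat:1, foot:1, queen:1, paint:1, his:1, … (6 more, each freq 1)
Hapax (freq=1): ask, bird, coat, day, foot, friend, head, his, market, new, paint, queen, sleep, these, us, were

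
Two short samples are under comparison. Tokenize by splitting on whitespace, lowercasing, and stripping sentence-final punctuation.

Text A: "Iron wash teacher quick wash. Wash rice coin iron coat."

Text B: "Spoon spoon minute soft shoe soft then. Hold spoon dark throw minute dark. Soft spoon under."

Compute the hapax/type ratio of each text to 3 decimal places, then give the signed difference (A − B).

0.158

A: hapax=5, V=7, ratio=0.714
B: hapax=5, V=9, ratio=0.556
Difference = 0.714 − 0.556 = 0.158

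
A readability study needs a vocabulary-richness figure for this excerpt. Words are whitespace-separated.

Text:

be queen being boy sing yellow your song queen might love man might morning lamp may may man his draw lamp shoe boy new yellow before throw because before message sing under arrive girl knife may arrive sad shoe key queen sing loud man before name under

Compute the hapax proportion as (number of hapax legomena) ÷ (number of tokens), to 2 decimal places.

0.38

Frequencies: queen:3, sing:3, man:3, may:3, before:3, boy:2, yellow:2, might:2, lamp:2, shoe:2, under:2, arrive:2, be:1, being:1, your:1, song:1, love:1, morning:1, his:1, draw:1, … (10 more, each freq 1)
Hapax count = 18; token count = 47.
Ratio = 18 / 47 = 0.38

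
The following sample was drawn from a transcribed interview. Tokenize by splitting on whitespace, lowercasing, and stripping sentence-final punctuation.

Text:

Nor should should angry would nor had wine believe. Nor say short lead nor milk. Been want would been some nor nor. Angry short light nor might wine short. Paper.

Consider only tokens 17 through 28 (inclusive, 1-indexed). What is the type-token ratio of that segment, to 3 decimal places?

Segment tokens 17–28: want, would, been, some, nor, nor, angry, short, light, nor, might, wine
Segment N = 12, segment V = 10.
TTR = 10 / 12 = 0.833

0.833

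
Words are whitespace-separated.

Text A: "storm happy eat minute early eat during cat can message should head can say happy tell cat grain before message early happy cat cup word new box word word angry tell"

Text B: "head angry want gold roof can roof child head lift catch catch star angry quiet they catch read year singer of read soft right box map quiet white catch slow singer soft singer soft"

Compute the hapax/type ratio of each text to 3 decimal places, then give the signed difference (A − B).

A: hapax=12, V=20, ratio=0.600
B: hapax=14, V=22, ratio=0.636
Difference = 0.600 − 0.636 = -0.036

-0.036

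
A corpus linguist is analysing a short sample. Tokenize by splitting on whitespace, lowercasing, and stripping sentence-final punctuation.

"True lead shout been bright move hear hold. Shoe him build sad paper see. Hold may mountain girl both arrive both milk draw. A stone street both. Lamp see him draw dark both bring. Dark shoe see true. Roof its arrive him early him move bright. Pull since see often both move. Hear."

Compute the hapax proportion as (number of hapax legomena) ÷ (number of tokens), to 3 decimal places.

0.396

Frequencies: both:5, him:4, see:4, move:3, true:2, bright:2, hear:2, hold:2, shoe:2, arrive:2, draw:2, dark:2, lead:1, shout:1, been:1, build:1, sad:1, paper:1, may:1, mountain:1, … (13 more, each freq 1)
Hapax count = 21; token count = 53.
Ratio = 21 / 53 = 0.396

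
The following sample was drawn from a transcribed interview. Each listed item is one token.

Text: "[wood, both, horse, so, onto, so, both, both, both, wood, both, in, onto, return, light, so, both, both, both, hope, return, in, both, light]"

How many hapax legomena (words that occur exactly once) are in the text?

Frequencies: both:9, so:3, wood:2, onto:2, in:2, return:2, light:2, horse:1, hope:1
Hapax (freq=1): hope, horse

2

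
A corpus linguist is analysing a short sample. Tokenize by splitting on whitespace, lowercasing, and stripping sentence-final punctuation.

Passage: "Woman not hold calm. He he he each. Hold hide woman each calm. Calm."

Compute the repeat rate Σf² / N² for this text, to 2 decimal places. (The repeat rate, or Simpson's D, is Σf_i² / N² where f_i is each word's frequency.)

0.16

Frequencies: calm:3, he:3, woman:2, hold:2, each:2, not:1, hide:1
Σf² = 32; N² = 196
Repeat rate = 32 / 196 = 0.16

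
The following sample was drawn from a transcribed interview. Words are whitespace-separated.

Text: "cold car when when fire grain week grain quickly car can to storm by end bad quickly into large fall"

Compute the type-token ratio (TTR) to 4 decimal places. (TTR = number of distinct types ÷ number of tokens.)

N = 20 tokens, V = 16 types.
TTR = V / N = 16 / 20 = 0.8000

0.8000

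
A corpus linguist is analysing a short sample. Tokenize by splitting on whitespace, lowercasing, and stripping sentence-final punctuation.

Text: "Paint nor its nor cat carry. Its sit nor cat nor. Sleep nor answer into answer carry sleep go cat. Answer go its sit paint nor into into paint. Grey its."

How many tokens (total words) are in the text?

31

Tokens: paint, nor, its, nor, cat, carry, its, sit, nor, cat, nor, sleep, nor, answer, into, answer, carry, sleep, go, cat, answer, go, its, sit, paint, nor, into, into, paint, grey, its
N = 31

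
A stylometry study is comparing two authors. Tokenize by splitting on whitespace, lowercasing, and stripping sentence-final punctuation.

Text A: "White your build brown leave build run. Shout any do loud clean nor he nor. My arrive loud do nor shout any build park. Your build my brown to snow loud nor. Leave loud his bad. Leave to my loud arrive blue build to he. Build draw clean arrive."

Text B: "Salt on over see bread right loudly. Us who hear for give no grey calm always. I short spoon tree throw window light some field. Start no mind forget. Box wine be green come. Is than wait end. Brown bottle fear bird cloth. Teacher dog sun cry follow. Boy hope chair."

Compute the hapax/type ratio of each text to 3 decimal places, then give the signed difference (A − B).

-0.616

A: hapax=8, V=22, ratio=0.364
B: hapax=49, V=50, ratio=0.980
Difference = 0.364 − 0.980 = -0.616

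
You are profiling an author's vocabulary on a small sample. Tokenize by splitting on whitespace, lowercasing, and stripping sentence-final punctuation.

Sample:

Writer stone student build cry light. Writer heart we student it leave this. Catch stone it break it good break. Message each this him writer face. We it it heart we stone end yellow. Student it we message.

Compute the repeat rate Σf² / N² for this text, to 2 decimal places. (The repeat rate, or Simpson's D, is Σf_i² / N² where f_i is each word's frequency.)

0.07

Frequencies: it:6, we:4, writer:3, stone:3, student:3, heart:2, this:2, break:2, message:2, build:1, cry:1, light:1, leave:1, catch:1, good:1, each:1, him:1, face:1, end:1, yellow:1
Σf² = 106; N² = 1444
Repeat rate = 106 / 1444 = 0.07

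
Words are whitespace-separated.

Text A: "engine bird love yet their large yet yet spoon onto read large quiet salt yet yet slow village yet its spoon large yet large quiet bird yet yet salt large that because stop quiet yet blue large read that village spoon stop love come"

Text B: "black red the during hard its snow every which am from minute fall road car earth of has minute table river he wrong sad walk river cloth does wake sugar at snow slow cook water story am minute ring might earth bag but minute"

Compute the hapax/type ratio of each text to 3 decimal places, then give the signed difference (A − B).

A: hapax=8, V=19, ratio=0.421
B: hapax=32, V=37, ratio=0.865
Difference = 0.421 − 0.865 = -0.444

-0.444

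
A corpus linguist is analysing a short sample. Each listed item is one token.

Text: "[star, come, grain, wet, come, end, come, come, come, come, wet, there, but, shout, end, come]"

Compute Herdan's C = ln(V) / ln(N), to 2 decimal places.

N = 16, V = 8.
ln(V) = 2.079442, ln(N) = 2.772589
C = 2.079442 / 2.772589 = 0.75

0.75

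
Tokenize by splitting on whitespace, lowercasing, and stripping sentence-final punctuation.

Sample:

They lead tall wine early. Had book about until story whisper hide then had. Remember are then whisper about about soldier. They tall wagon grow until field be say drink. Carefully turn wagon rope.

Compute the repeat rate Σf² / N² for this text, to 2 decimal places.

0.05

Frequencies: about:3, they:2, tall:2, had:2, until:2, whisper:2, then:2, wagon:2, lead:1, wine:1, early:1, book:1, story:1, hide:1, remember:1, are:1, soldier:1, grow:1, field:1, be:1, … (5 more, each freq 1)
Σf² = 54; N² = 1156
Repeat rate = 54 / 1156 = 0.05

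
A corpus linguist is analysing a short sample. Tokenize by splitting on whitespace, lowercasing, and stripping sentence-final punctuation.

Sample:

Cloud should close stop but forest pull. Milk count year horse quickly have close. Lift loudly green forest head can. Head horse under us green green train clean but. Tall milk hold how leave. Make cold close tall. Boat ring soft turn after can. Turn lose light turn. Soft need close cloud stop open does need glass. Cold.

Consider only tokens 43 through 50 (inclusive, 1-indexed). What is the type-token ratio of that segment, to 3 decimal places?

Segment tokens 43–50: after, can, turn, lose, light, turn, soft, need
Segment N = 8, segment V = 7.
TTR = 7 / 8 = 0.875

0.875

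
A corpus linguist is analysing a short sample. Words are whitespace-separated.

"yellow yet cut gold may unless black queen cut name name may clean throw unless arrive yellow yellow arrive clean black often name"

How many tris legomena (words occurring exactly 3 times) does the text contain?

2

Frequencies: yellow:3, name:3, cut:2, may:2, unless:2, black:2, clean:2, arrive:2, yet:1, gold:1, queen:1, throw:1, often:1
Words with frequency 3: name, yellow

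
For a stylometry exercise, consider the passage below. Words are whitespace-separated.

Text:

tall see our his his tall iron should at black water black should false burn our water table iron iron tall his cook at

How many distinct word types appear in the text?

13

Distinct types: {at, black, burn, cook, false, his, iron, our, see, should, table, tall, water}
V = 13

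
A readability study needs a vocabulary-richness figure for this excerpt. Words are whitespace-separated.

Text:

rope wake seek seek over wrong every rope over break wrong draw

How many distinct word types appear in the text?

8

Distinct types: {break, draw, every, over, rope, seek, wake, wrong}
V = 8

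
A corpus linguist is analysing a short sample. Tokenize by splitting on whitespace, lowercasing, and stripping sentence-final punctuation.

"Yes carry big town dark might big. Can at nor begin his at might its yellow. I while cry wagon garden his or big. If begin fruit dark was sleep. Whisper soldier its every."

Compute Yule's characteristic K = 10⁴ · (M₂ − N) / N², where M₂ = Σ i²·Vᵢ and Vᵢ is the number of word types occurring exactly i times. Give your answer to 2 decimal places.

Frequencies: big:3, dark:2, might:2, at:2, begin:2, his:2, its:2, yes:1, carry:1, town:1, can:1, nor:1, yellow:1, i:1, while:1, cry:1, wagon:1, garden:1, or:1, if:1, … (6 more, each freq 1)
N = 34. Frequency spectrum: V_1=19, V_2=6, V_3=1
M₂ = 1²·19 + 2²·6 + 3²·1 = 52
K = 10000 × (52 − 34) / 34² = 155.71

155.71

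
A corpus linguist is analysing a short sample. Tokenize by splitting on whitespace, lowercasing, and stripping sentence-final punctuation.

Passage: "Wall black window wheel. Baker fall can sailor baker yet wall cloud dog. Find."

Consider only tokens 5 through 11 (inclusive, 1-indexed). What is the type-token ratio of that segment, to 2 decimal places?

Segment tokens 5–11: baker, fall, can, sailor, baker, yet, wall
Segment N = 7, segment V = 6.
TTR = 6 / 7 = 0.86

0.86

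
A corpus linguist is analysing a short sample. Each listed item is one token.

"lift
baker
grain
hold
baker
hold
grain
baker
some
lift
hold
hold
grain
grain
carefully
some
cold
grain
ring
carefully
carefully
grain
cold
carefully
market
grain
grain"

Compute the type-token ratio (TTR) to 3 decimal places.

N = 27 tokens, V = 9 types.
TTR = V / N = 9 / 27 = 0.333

0.333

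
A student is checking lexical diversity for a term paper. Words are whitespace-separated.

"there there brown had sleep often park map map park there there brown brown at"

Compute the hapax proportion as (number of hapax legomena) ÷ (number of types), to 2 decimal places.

0.50

Frequencies: there:4, brown:3, park:2, map:2, had:1, sleep:1, often:1, at:1
Hapax count = 4; type count = 8.
Ratio = 4 / 8 = 0.50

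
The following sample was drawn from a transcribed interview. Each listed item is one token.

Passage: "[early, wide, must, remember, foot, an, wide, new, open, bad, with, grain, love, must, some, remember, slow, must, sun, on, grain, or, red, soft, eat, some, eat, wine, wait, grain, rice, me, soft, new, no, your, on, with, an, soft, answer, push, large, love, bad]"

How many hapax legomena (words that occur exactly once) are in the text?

16

Frequencies: must:3, grain:3, soft:3, wide:2, remember:2, an:2, new:2, bad:2, with:2, love:2, some:2, on:2, eat:2, early:1, foot:1, open:1, slow:1, sun:1, or:1, red:1, … (9 more, each freq 1)
Hapax (freq=1): answer, early, foot, large, me, no, open, or, push, red, rice, slow, sun, wait, wine, your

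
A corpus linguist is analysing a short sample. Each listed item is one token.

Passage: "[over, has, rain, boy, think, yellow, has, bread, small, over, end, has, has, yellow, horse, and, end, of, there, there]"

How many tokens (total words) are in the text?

Tokens: over, has, rain, boy, think, yellow, has, bread, small, over, end, has, has, yellow, horse, and, end, of, there, there
N = 20

20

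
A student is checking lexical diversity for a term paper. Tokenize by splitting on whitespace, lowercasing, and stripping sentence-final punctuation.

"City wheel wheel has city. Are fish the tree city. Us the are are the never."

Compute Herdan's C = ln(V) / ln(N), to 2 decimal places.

0.79

N = 16, V = 9.
ln(V) = 2.197225, ln(N) = 2.772589
C = 2.197225 / 2.772589 = 0.79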